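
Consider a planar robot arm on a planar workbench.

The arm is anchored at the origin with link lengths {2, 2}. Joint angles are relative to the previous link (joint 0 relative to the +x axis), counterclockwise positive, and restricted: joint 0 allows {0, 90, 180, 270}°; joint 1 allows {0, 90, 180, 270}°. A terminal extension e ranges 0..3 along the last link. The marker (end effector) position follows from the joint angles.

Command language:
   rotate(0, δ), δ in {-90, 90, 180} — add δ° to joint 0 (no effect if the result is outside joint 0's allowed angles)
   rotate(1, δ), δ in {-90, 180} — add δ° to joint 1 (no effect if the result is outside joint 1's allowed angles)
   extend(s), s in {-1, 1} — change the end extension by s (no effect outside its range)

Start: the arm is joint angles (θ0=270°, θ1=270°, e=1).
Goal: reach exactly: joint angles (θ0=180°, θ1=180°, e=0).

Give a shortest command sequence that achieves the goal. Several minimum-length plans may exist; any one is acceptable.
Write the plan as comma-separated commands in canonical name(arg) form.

rotate(0, -90), rotate(1, -90), extend(-1)

from: joint angles (θ0=270°, θ1=270°, e=1)
[1] after rotate(0, -90): joint angles (θ0=180°, θ1=270°, e=1)
[2] after rotate(1, -90): joint angles (θ0=180°, θ1=180°, e=1)
[3] after extend(-1): joint angles (θ0=180°, θ1=180°, e=0)
no 2-step plan works, so 3 is optimal.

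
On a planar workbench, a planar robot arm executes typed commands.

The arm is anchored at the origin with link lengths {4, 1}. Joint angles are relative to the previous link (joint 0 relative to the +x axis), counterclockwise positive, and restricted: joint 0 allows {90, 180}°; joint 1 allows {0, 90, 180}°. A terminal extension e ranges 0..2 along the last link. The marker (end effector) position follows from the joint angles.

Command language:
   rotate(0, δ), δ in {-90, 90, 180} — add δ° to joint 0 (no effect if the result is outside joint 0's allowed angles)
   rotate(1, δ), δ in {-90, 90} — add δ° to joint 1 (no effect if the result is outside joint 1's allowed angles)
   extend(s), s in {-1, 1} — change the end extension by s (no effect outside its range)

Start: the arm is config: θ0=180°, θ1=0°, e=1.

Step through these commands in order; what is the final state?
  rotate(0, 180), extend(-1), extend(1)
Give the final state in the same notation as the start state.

start: config: θ0=180°, θ1=0°, e=1
[1] after rotate(0, 180): config: θ0=180°, θ1=0°, e=1
[2] after extend(-1): config: θ0=180°, θ1=0°, e=0
[3] after extend(1): config: θ0=180°, θ1=0°, e=1

config: θ0=180°, θ1=0°, e=1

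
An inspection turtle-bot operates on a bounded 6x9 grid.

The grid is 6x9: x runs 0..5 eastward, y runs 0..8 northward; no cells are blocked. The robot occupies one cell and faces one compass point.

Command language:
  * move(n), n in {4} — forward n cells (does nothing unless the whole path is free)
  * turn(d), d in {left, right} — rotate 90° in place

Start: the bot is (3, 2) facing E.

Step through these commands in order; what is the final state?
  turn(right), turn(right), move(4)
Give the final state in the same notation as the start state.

start: (3, 2) facing E
[1] after turn(right): (3, 2) facing S
[2] after turn(right): (3, 2) facing W
[3] after move(4): (3, 2) facing W

(3, 2) facing W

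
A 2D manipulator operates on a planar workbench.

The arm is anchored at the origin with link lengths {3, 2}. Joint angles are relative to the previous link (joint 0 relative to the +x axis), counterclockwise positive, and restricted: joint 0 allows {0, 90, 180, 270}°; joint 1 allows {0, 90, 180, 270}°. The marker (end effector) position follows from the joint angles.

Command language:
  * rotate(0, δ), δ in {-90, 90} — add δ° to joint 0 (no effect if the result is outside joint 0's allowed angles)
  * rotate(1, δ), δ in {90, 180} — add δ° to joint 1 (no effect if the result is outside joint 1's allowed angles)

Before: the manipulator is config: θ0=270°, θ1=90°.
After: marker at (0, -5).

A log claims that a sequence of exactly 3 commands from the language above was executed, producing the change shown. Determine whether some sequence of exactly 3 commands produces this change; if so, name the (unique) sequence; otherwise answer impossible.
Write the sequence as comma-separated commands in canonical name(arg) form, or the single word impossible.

initial: config: θ0=270°, θ1=90°
1. rotate(1, 90) → config: θ0=270°, θ1=180°
2. rotate(1, 90) → config: θ0=270°, θ1=270°
3. rotate(1, 90) → config: θ0=270°, θ1=0°
all 64 alternatives checked — unique.

rotate(1, 90), rotate(1, 90), rotate(1, 90)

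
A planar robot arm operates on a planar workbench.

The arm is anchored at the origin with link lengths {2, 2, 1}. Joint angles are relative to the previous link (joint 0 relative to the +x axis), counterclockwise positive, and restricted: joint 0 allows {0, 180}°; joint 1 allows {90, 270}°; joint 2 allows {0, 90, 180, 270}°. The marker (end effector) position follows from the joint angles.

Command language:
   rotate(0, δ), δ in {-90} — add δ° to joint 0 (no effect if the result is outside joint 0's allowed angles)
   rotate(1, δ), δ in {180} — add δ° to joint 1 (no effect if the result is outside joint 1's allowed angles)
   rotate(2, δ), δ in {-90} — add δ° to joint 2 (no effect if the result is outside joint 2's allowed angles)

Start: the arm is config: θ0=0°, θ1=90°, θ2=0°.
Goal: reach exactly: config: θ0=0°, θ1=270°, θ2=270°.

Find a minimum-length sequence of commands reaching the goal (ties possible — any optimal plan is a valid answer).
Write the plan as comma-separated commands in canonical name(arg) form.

rotate(1, 180), rotate(2, -90)

begin: config: θ0=0°, θ1=90°, θ2=0°
t=1 rotate(1, 180) ⇒ config: θ0=0°, θ1=270°, θ2=0°
t=2 rotate(2, -90) ⇒ config: θ0=0°, θ1=270°, θ2=270°
shorter routes all fall short; 2 is best.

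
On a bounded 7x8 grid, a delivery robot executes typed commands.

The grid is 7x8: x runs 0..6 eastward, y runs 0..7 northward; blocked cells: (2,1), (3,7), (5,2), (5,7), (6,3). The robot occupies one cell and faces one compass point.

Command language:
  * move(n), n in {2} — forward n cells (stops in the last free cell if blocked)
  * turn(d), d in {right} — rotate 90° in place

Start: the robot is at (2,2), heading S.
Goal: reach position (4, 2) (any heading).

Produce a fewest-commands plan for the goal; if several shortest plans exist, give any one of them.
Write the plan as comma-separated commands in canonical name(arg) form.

turn(right), turn(right), turn(right), move(2)

start: at (2,2), heading S
t=1 turn(right) ⇒ at (2,2), heading W
t=2 turn(right) ⇒ at (2,2), heading N
t=3 turn(right) ⇒ at (2,2), heading E
t=4 move(2) ⇒ at (4,2), heading E
nothing shorter than 4 reaches the goal.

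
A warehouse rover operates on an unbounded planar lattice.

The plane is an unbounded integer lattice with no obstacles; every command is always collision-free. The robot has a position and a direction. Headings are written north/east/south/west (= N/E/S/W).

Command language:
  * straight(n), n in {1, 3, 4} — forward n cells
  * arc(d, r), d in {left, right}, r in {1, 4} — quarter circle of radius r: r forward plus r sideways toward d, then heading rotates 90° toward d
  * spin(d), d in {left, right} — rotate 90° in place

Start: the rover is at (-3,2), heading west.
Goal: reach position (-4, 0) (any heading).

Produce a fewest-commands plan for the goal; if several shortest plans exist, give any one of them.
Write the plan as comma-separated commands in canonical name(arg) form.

arc(left, 1), straight(1)

from: at (-3,2), heading west
step 1 (arc(left, 1)): at (-4,1), heading south
step 2 (straight(1)): at (-4,0), heading south
shorter routes all fall short; 2 is best.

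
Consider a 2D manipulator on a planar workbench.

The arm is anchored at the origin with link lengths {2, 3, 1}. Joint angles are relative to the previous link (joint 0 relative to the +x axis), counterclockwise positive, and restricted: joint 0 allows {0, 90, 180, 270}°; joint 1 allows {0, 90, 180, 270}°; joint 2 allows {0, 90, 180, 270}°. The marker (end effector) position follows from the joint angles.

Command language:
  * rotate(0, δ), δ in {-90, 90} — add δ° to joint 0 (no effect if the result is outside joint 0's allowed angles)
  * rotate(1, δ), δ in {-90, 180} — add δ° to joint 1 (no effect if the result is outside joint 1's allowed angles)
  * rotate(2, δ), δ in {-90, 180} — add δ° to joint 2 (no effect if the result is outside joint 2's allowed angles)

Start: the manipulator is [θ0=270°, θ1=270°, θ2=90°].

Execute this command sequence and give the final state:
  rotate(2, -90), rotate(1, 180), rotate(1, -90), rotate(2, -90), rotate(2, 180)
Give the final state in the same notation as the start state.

[θ0=270°, θ1=0°, θ2=90°]

start: [θ0=270°, θ1=270°, θ2=90°]
1. rotate(2, -90) → [θ0=270°, θ1=270°, θ2=0°]
2. rotate(1, 180) → [θ0=270°, θ1=90°, θ2=0°]
3. rotate(1, -90) → [θ0=270°, θ1=0°, θ2=0°]
4. rotate(2, -90) → [θ0=270°, θ1=0°, θ2=270°]
5. rotate(2, 180) → [θ0=270°, θ1=0°, θ2=90°]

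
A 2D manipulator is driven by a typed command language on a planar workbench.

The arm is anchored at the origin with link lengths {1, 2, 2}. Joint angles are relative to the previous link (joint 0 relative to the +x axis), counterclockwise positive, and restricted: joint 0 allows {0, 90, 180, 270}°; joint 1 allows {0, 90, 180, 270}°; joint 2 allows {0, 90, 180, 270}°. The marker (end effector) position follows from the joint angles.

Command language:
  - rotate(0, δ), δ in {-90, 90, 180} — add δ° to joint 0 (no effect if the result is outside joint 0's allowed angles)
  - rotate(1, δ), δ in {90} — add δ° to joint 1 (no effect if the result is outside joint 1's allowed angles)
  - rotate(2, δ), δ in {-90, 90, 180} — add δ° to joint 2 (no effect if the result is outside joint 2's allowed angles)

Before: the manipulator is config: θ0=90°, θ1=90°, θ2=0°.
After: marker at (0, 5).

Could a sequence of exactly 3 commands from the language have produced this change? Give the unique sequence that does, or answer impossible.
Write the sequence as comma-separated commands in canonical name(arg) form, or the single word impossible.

initial: config: θ0=90°, θ1=90°, θ2=0°
step 1 (rotate(1, 90)): config: θ0=90°, θ1=180°, θ2=0°
step 2 (rotate(1, 90)): config: θ0=90°, θ1=270°, θ2=0°
step 3 (rotate(1, 90)): config: θ0=90°, θ1=0°, θ2=0°
no other 3-command option fits: unique.

rotate(1, 90), rotate(1, 90), rotate(1, 90)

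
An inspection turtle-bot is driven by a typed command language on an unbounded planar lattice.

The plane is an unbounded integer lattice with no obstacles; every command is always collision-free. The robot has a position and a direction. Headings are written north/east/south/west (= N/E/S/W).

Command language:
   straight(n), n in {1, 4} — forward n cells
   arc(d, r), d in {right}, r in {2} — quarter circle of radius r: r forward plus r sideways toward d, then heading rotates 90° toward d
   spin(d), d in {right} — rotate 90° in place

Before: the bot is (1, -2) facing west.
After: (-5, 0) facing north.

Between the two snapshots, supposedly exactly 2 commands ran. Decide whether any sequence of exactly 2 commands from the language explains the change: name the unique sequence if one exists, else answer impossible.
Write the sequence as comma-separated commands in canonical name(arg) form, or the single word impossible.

straight(4), arc(right, 2)

key: cell and facing (now N) both changed — the 2 commands mix motion and turning
from: (1, -2) facing west
[1] after straight(4): (-3, -2) facing west
[2] after arc(right, 2): (-5, 0) facing north
all 16 alternatives checked — unique.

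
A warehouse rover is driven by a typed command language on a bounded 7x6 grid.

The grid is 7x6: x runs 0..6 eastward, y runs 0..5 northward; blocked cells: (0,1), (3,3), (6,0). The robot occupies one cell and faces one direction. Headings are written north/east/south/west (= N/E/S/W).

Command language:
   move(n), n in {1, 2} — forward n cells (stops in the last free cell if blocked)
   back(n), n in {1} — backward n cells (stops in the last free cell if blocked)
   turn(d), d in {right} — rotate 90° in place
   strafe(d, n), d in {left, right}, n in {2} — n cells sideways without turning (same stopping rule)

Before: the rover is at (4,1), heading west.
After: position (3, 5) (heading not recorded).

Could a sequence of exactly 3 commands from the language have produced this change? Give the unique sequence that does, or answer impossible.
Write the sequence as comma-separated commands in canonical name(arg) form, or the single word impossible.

strafe(right, 2), strafe(right, 2), move(1)

key: running move(1) before strafe(right, 2) would end elsewhere — order is forced
start: at (4,1), heading west
t=1 strafe(right, 2) ⇒ at (4,3), heading west
t=2 strafe(right, 2) ⇒ at (4,5), heading west
t=3 move(1) ⇒ at (3,5), heading west
all 216 alternatives checked — unique.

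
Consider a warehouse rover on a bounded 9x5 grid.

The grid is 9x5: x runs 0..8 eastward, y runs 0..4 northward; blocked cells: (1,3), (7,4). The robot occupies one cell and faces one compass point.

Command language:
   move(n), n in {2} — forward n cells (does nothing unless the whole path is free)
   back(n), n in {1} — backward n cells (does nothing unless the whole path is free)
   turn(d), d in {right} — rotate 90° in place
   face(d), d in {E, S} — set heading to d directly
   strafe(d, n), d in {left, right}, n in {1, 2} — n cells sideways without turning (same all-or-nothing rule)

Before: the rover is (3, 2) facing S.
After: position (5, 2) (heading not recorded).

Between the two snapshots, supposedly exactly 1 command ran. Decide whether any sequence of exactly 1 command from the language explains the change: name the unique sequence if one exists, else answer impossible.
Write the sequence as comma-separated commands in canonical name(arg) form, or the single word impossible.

strafe(left, 2)

initial: (3, 2) facing S
1. strafe(left, 2) → (5, 2) facing S
all 9 alternatives checked — unique.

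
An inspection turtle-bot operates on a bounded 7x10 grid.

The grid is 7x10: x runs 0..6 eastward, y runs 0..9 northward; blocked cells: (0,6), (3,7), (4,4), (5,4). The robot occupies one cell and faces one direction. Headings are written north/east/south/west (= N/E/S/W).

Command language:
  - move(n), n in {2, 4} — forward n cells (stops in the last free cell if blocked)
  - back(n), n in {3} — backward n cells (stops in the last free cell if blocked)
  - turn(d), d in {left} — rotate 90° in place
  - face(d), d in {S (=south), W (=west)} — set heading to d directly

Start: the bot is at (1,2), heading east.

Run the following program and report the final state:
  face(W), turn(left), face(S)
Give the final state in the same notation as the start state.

t0: at (1,2), heading east
t=1 face(W) ⇒ at (1,2), heading west
t=2 turn(left) ⇒ at (1,2), heading south
t=3 face(S) ⇒ at (1,2), heading south

at (1,2), heading south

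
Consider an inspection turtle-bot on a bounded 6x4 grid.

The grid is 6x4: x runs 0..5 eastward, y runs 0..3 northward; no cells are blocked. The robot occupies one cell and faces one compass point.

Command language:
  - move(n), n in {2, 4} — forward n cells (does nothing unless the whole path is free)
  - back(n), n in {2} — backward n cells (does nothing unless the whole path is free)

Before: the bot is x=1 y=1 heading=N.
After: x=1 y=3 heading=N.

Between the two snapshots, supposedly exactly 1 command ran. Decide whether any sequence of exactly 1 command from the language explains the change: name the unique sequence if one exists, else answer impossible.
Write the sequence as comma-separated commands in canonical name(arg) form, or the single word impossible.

move(2)

key: heading stays N — the single command does not turn
t0: x=1 y=1 heading=N
1. move(2) → x=1 y=3 heading=N
all 3 alternatives checked — unique.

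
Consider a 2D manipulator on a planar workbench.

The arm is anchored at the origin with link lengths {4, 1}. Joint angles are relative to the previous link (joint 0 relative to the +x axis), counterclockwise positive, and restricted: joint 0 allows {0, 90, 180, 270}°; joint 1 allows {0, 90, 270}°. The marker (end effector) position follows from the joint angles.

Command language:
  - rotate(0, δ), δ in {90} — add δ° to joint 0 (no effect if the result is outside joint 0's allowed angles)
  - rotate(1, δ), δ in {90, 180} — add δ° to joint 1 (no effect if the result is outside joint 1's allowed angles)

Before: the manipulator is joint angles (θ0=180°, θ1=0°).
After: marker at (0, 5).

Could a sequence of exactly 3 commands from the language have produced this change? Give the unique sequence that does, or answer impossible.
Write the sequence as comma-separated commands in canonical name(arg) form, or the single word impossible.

begin: joint angles (θ0=180°, θ1=0°)
step 1 (rotate(0, 90)): joint angles (θ0=270°, θ1=0°)
step 2 (rotate(0, 90)): joint angles (θ0=0°, θ1=0°)
step 3 (rotate(0, 90)): joint angles (θ0=90°, θ1=0°)
all 27 alternatives checked — unique.

rotate(0, 90), rotate(0, 90), rotate(0, 90)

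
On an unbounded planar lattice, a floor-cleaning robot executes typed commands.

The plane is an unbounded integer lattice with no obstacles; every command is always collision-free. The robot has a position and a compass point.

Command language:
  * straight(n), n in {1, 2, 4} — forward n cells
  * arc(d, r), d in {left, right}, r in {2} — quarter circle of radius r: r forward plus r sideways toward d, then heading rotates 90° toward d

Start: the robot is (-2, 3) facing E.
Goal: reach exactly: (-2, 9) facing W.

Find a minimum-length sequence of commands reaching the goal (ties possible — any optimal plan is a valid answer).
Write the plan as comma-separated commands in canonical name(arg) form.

begin: (-2, 3) facing E
1. arc(left, 2) → (0, 5) facing N
2. straight(2) → (0, 7) facing N
3. arc(left, 2) → (-2, 9) facing W
shorter routes all fall short; 3 is best.

arc(left, 2), straight(2), arc(left, 2)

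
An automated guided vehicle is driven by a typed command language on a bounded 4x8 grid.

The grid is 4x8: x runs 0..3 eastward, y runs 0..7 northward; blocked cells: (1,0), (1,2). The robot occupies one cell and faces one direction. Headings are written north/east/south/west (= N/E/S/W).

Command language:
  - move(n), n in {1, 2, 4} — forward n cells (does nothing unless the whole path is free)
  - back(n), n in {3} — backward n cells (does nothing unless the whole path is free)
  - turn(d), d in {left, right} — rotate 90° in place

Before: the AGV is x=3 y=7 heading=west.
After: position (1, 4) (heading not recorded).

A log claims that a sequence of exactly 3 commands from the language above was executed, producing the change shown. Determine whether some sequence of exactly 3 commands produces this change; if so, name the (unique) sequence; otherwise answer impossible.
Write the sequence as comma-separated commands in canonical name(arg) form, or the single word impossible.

move(2), turn(right), back(3)

key: order matters: swapping move(2) and back(3) lands elsewhere
t0: x=3 y=7 heading=west
step 1 (move(2)): x=1 y=7 heading=west
step 2 (turn(right)): x=1 y=7 heading=north
step 3 (back(3)): x=1 y=4 heading=north
uniquely the one of 216 3-step routes that fits.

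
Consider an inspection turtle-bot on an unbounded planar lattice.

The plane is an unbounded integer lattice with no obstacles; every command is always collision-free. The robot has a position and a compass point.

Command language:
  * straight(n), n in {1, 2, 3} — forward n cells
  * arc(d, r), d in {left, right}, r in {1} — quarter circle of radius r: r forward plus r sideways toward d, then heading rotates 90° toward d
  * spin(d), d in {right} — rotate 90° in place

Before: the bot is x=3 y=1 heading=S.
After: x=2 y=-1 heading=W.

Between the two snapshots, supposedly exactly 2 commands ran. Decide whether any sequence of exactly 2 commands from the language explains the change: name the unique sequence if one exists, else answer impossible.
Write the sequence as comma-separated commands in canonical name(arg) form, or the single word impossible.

straight(1), arc(right, 1)

key: running arc(right, 1) before straight(1) would end elsewhere — order is forced
initial: x=3 y=1 heading=S
1. straight(1) → x=3 y=0 heading=S
2. arc(right, 1) → x=2 y=-1 heading=W
no rival 2-sequence matches.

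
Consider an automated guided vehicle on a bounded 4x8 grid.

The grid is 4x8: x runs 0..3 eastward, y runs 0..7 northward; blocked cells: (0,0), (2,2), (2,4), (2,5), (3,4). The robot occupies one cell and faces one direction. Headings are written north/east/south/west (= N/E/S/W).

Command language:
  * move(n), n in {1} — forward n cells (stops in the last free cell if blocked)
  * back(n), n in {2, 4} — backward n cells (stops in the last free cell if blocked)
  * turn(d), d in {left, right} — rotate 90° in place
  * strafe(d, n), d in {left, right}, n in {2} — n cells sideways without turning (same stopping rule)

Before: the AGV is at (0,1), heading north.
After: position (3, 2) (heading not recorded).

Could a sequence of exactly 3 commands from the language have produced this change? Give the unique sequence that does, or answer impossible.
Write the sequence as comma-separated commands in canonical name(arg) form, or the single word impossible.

key: the second strafe(right, 2) runs into the grid edge before its full distance
begin: at (0,1), heading north
1. strafe(right, 2) → at (2,1), heading north
2. strafe(right, 2) → at (3,1), heading north
3. move(1) → at (3,2), heading north
no other 3-command option fits: unique.

strafe(right, 2), strafe(right, 2), move(1)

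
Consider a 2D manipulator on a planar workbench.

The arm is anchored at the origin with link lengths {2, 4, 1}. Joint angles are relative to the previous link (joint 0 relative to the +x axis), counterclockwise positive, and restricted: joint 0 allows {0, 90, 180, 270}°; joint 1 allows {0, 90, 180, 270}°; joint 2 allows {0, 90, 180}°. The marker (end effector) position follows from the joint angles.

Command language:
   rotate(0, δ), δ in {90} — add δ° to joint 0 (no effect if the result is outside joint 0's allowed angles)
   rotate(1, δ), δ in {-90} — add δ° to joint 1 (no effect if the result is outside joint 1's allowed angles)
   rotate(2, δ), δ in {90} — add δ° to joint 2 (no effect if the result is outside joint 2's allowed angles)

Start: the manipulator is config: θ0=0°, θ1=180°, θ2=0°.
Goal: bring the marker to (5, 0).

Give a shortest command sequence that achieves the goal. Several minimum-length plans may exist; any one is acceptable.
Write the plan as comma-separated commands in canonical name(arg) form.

rotate(2, 90), rotate(2, 90), rotate(1, -90), rotate(1, -90)

start: config: θ0=0°, θ1=180°, θ2=0°
1. rotate(2, 90) → config: θ0=0°, θ1=180°, θ2=90°
2. rotate(2, 90) → config: θ0=0°, θ1=180°, θ2=180°
3. rotate(1, -90) → config: θ0=0°, θ1=90°, θ2=180°
4. rotate(1, -90) → config: θ0=0°, θ1=0°, θ2=180°
no 3-step plan works, so 4 is optimal.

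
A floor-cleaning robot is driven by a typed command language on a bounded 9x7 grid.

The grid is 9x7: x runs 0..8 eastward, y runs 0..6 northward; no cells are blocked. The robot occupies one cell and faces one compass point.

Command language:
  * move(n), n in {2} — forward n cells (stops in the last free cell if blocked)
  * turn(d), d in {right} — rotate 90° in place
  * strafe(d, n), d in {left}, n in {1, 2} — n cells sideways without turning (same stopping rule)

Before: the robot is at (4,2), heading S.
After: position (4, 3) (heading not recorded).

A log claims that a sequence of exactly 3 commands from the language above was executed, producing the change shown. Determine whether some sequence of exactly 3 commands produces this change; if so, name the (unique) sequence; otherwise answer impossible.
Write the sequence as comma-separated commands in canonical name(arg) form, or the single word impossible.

checked all 3-command options: none fits.

impossible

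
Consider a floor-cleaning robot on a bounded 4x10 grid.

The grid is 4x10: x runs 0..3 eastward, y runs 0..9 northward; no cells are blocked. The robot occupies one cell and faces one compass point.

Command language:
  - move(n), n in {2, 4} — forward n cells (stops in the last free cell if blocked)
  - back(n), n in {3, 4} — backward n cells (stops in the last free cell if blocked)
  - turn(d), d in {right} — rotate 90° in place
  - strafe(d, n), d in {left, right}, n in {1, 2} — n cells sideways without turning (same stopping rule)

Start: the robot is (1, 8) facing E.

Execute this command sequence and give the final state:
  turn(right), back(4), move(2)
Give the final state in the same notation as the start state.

(1, 7) facing S

initial: (1, 8) facing E
step 1 (turn(right)): (1, 8) facing S
step 2 (back(4)): (1, 9) facing S
step 3 (move(2)): (1, 7) facing S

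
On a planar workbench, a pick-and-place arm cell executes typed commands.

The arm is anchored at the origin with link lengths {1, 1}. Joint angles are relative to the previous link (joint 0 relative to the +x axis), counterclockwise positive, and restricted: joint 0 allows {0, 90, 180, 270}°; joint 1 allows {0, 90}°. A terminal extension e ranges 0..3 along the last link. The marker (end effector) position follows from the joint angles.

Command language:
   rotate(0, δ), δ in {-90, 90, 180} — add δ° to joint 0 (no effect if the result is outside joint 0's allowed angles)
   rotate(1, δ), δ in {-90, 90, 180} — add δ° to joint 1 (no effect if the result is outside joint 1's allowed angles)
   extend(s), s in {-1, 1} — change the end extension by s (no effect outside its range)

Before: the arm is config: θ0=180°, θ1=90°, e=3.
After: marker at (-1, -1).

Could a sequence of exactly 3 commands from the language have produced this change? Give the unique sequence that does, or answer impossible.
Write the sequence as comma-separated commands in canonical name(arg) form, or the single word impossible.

start: config: θ0=180°, θ1=90°, e=3
[1] after extend(-1): config: θ0=180°, θ1=90°, e=2
[2] after extend(-1): config: θ0=180°, θ1=90°, e=1
[3] after extend(-1): config: θ0=180°, θ1=90°, e=0
no rival 3-sequence matches.

extend(-1), extend(-1), extend(-1)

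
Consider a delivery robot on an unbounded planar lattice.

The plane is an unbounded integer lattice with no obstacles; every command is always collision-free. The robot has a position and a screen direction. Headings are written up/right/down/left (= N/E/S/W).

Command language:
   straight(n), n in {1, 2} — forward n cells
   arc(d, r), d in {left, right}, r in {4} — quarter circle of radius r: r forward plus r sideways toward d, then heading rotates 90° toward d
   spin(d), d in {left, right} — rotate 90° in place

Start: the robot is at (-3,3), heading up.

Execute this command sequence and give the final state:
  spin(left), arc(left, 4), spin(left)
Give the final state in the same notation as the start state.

start: at (-3,3), heading up
[1] after spin(left): at (-3,3), heading left
[2] after arc(left, 4): at (-7,-1), heading down
[3] after spin(left): at (-7,-1), heading right

at (-7,-1), heading right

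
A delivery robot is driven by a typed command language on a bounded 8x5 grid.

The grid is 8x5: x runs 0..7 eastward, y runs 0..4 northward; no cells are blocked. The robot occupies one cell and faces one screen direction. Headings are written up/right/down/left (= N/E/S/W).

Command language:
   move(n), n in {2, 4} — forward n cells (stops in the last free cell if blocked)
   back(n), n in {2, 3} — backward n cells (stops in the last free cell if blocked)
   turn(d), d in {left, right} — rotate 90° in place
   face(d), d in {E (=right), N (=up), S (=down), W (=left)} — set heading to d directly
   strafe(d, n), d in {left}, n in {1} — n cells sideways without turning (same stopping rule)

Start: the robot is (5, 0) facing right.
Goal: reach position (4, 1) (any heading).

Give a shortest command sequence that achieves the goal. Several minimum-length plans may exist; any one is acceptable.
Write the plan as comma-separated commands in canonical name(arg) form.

t0: (5, 0) facing right
step 1 (strafe(left, 1)): (5, 1) facing right
step 2 (move(2)): (7, 1) facing right
step 3 (back(3)): (4, 1) facing right
shorter routes all fall short; 3 is best.

strafe(left, 1), move(2), back(3)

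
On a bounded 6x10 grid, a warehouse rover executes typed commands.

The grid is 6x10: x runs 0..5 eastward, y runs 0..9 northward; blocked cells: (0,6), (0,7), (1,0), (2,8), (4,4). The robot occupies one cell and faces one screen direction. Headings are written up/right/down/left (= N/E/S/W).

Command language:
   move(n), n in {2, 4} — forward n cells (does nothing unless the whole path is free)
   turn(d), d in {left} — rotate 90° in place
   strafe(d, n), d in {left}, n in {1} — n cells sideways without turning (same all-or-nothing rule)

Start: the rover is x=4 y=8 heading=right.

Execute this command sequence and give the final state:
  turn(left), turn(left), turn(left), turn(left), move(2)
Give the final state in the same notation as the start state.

x=4 y=8 heading=right

initial: x=4 y=8 heading=right
1. turn(left) → x=4 y=8 heading=up
2. turn(left) → x=4 y=8 heading=left
3. turn(left) → x=4 y=8 heading=down
4. turn(left) → x=4 y=8 heading=right
5. move(2) → x=4 y=8 heading=right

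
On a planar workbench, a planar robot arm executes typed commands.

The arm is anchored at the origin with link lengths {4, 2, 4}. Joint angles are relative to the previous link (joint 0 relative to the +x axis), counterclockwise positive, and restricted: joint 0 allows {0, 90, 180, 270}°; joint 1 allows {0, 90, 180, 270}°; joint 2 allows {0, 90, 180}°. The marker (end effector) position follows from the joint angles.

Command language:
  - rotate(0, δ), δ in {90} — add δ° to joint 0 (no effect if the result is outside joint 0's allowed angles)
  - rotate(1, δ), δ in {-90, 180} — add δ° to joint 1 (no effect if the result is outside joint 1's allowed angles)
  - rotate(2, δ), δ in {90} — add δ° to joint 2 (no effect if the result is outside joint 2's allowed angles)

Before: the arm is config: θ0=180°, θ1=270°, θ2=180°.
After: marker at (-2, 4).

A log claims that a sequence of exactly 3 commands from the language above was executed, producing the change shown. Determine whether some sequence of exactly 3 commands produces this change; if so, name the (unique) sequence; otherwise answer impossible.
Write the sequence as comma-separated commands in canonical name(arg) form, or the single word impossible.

initial: config: θ0=180°, θ1=270°, θ2=180°
1. rotate(0, 90) → config: θ0=270°, θ1=270°, θ2=180°
2. rotate(0, 90) → config: θ0=0°, θ1=270°, θ2=180°
3. rotate(0, 90) → config: θ0=90°, θ1=270°, θ2=180°
no rival 3-sequence matches.

rotate(0, 90), rotate(0, 90), rotate(0, 90)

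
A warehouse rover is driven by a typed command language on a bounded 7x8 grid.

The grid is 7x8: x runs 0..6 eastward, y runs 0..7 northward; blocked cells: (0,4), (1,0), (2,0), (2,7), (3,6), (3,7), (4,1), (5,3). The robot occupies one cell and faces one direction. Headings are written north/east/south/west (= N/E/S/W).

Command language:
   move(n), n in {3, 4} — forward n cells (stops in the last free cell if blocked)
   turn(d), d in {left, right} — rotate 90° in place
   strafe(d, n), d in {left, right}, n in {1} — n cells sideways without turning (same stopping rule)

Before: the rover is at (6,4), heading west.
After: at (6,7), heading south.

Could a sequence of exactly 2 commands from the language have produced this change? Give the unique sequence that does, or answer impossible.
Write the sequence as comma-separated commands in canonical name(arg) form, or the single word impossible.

no 2-step route produces this change.

impossible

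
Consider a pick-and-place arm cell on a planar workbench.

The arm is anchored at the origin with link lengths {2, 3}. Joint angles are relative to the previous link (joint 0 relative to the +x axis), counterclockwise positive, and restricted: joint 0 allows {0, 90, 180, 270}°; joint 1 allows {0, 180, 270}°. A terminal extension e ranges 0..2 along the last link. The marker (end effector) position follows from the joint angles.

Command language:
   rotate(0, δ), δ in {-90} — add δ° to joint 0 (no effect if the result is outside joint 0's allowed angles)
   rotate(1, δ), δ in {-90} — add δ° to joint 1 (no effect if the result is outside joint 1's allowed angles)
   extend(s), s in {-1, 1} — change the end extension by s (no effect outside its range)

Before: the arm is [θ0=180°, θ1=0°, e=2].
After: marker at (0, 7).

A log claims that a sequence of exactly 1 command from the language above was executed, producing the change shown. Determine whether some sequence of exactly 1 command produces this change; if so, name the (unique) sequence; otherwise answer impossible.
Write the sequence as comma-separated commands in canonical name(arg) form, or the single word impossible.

from: [θ0=180°, θ1=0°, e=2]
step 1 (rotate(0, -90)): [θ0=90°, θ1=0°, e=2]
uniquely the one of 4 1-step routes that fits.

rotate(0, -90)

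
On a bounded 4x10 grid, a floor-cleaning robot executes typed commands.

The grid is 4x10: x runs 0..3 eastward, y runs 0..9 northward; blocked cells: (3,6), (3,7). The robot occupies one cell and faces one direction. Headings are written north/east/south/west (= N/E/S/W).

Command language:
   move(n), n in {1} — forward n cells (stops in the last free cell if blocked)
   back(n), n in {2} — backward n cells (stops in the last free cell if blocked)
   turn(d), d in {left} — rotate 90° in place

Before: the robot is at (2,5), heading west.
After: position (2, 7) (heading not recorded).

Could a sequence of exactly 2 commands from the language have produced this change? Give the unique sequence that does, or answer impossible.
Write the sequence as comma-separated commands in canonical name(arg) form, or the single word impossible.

key: order matters: swapping turn(left) and back(2) lands elsewhere
start: at (2,5), heading west
1. turn(left) → at (2,5), heading south
2. back(2) → at (2,7), heading south
no rival 2-sequence matches.

turn(left), back(2)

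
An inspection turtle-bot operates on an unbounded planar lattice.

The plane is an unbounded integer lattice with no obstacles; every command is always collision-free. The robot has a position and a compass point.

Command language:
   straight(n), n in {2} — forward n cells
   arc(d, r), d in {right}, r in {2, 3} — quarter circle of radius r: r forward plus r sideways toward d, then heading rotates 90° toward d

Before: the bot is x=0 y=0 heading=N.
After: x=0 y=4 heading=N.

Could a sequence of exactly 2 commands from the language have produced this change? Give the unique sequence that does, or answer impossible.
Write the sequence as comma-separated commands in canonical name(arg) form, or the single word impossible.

straight(2), straight(2)

key: heading stays N — no command in the sequence turns
from: x=0 y=0 heading=N
1. straight(2) → x=0 y=2 heading=N
2. straight(2) → x=0 y=4 heading=N
all 9 alternatives checked — unique.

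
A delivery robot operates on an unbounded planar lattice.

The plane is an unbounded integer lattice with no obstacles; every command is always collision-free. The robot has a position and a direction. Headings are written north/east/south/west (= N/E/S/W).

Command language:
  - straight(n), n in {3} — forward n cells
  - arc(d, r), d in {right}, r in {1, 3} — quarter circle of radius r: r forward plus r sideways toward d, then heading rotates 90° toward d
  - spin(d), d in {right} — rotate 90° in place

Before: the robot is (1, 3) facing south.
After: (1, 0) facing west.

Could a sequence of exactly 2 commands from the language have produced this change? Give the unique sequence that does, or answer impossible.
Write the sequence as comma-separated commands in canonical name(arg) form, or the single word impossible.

straight(3), spin(right)

key: cell and facing (now W) both changed — the 2 commands mix motion and turning
t0: (1, 3) facing south
1. straight(3) → (1, 0) facing south
2. spin(right) → (1, 0) facing west
no other 2-command option fits: unique.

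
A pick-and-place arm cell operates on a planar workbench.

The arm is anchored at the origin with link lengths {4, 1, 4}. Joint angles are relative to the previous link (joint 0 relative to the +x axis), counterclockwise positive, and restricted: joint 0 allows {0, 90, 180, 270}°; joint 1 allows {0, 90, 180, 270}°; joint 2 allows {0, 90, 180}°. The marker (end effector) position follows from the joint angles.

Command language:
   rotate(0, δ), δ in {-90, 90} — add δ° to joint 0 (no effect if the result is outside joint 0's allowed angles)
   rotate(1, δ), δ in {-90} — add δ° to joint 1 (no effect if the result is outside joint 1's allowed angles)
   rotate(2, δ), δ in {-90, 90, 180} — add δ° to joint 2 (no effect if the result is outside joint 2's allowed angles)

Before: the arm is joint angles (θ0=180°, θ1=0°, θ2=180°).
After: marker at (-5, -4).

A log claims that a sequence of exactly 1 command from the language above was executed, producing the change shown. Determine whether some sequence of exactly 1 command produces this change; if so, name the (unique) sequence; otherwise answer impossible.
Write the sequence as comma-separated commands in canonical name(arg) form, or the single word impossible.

initial: joint angles (θ0=180°, θ1=0°, θ2=180°)
step 1 (rotate(2, -90)): joint angles (θ0=180°, θ1=0°, θ2=90°)
no rival 1-sequence matches.

rotate(2, -90)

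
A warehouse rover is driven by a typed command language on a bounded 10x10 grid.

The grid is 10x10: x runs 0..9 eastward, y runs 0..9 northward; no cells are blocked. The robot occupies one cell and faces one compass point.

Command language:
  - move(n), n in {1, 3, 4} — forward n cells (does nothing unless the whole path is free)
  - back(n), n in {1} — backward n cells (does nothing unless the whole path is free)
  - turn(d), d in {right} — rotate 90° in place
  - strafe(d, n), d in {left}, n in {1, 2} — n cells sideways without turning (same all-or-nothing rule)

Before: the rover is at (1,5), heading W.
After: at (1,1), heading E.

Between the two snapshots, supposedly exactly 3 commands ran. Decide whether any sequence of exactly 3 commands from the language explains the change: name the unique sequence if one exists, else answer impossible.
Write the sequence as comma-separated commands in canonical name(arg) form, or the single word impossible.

impossible

all 343 sequences checked — none match.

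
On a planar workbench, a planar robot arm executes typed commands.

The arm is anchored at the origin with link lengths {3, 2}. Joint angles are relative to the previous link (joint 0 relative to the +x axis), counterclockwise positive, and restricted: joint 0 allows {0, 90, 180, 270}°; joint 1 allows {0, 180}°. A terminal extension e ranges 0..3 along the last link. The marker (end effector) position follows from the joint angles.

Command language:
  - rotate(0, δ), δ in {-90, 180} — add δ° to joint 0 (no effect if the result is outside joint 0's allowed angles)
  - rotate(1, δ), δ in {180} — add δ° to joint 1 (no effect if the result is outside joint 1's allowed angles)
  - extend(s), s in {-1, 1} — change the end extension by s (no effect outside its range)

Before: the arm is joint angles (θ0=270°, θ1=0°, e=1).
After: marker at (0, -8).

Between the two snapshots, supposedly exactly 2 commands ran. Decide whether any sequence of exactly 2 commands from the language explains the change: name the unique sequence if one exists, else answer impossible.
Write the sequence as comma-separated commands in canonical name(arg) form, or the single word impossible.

extend(1), extend(1)

initial: joint angles (θ0=270°, θ1=0°, e=1)
t=1 extend(1) ⇒ joint angles (θ0=270°, θ1=0°, e=2)
t=2 extend(1) ⇒ joint angles (θ0=270°, θ1=0°, e=3)
all 25 alternatives checked — unique.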